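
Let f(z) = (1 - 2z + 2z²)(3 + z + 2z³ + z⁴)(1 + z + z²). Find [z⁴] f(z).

(1 - 2z + 2z²) has coefficients 1,-2,2 for degrees 0…2.
(3 + z + 2z³ + z⁴) has coefficients 3,1,0,2,1 for degrees 0…4.
Finally multiplying by (1 + z + z²), the product of all factors after the first has coefficients 3,4,4,3,3 for degrees 0…4.
[z⁴] = 1·3 − 2·3 + 2·4 = 5.

5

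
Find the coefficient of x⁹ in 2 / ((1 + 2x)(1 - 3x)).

Partial fractions give a closed form: a_n = (4/5)·(-2)^n + (6/5)·3^n.
At n = 9: a_9 = 23210.

23210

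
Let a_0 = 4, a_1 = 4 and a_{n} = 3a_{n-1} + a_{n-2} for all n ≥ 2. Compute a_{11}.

The ordinary generating function has denominator 1 - 3x - x^2.
Iterating the recurrence: a_0,…,a_{11} = 4, 4, 16, 52, 172, 568, 1876, 6196, 20464, 67588, 223228, 737272.

737272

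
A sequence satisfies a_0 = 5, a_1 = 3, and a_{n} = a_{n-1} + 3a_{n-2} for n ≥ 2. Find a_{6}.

405

The ordinary generating function has denominator 1 - z - 3z^2.
Iterating the recurrence: a_0,…,a_{6} = 5, 3, 18, 27, 81, 162, 405.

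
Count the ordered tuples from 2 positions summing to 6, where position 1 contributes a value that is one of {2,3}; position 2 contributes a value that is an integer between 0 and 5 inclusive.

2

The generating function for the choices is (t^2 + t^3)·(1 + t + t^2 + t^3 + t^4 + t^5); the count is [t^6].
(t^2 + t^3) has coefficients 0,0,1,1 for degrees 0…3.
(1 + t + t^2 + t^3 + t^4 + t^5) has coefficients 1,1,1,1,1,1,0 for degrees 0…6.
[t^6] = 1·1 + 1·1 = 2.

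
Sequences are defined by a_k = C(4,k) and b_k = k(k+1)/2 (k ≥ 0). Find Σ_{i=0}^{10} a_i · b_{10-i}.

584

The convolution is the t^10 coefficient of A(t)B(t).
Σ = 1·55 + 4·45 + 6·36 + 4·28 + 1·21 + 0·15 + 0·10 + 0·6 + 0·3 + 0·1 + 0·0 = 584.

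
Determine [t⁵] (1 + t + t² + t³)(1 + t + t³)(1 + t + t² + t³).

(1 + t + t² + t³) has coefficients 1,1,1,1 for degrees 0…3.
(1 + t + t³) has coefficients 1,1,0,1,0,0 for degrees 0…5.
Finally multiplying by (1 + t + t² + t³), the product of all factors after the first has coefficients 1,2,2,3,2,1 for degrees 0…5.
[t⁵] = 1·1 + 1·2 + 1·3 + 1·2 = 8.

8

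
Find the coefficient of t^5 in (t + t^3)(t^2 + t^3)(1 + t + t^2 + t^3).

3

(t + t^3) has coefficients 0,1,0,1 for degrees 0…3.
(t^2 + t^3) has coefficients 0,0,1,1,0,0 for degrees 0…5.
Finally multiplying by (1 + t + t^2 + t^3), the product of all factors after the first has coefficients 0,0,1,2,2,2 for degrees 0…5.
[t^5] = 1·2 + 1·1 = 3.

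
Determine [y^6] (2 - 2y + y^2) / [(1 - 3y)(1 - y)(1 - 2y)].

Partial fractions give a closed form: a_n = (13/2)·3^n + (1/2)·1^n + (-5)·2^n.
At n = 6: a_6 = 4419.

4419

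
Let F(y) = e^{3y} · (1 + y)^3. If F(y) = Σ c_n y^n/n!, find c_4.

801

The EGF product rule gives c_4 = Σ_{k_1+k_2=4} C(4; k_1,k_2) · ∏ g_i(k_i), where e^{3y} gives (3)^k; (1+y)^3 gives the falling factorial (3)_k.
g_1(k) for k = 0…4: 1, 3, 9, 27, 81.
g_2(k) for k = 0…4: 1, 3, 6, 6, 0.
c_4 = Σ_k C(4,k)·g_1(k)·g_2(4−k) = 4·3·6 + 6·9·6 + 4·27·3 + 1·81·1 = 72 + 324 + 324 + 81 = 801.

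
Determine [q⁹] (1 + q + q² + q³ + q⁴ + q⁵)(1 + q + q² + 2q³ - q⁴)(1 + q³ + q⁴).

6

(1 + q + q² + q³ + q⁴ + q⁵) has coefficients 1,1,1,1,1,1 for degrees 0…5.
(1 + q + q² + 2q³ - q⁴) has coefficients 1,1,1,2,-1,0,0,0,0,0 for degrees 0…9.
Finally multiplying by (1 + q³ + q⁴), the product of all factors after the first has coefficients 1,1,1,3,1,2,3,1,-1,0 for degrees 0…9.
[q⁹] = 1·0 + 1·(-1) + 1·1 + 1·3 + 1·2 + 1·1 = 6.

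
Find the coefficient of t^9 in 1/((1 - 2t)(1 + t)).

341

Partial fractions give a closed form: a_n = (2/3)·2^n + (1/3)·(-1)^n.
At n = 9: a_9 = 341.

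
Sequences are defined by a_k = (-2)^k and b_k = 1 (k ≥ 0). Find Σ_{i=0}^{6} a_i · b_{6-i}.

43

This is [x^6] in the product of the two ordinary generating functions.
Σ = 1·1 − 2·1 + 4·1 − 8·1 + 16·1 − 32·1 + 64·1 = 43.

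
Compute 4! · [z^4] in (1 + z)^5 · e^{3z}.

The EGF product rule gives c_4 = Σ_{k_1+k_2=4} C(4; k_1,k_2) · ∏ g_i(k_i), where (1+z)^5 gives the falling factorial (5)_k; e^{3z} gives (3)^k.
g_1(k) for k = 0…4: 1, 5, 20, 60, 120.
g_2(k) for k = 0…4: 1, 3, 9, 27, 81.
c_4 = Σ_k C(4,k)·g_1(k)·g_2(4−k) = 1·1·81 + 4·5·27 + 6·20·9 + 4·60·3 + 1·120·1 = 81 + 540 + 1080 + 720 + 120 = 2541.

2541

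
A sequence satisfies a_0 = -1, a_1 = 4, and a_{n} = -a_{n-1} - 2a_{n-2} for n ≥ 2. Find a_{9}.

The ordinary generating function has denominator 1 + z + 2z^2.
Iterating the recurrence: a_0,…,a_{9} = -1, 4, -2, -6, 10, 2, -22, 18, 26, -62.

-62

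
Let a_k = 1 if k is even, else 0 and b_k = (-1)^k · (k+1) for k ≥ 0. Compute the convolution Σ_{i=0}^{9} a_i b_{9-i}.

-30

This is [x^9] in the product of the two ordinary generating functions.
Σ = 1·(-10) + 0·9 + 1·(-8) + 0·7 + 1·(-6) + 0·5 + 1·(-4) + 0·3 + 1·(-2) + 0·1 = -30.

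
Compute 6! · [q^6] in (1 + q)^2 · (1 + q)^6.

20160

The EGF product rule gives c_6 = Σ_{k_1+k_2=6} C(6; k_1,k_2) · ∏ g_i(k_i), where (1+q)^2 gives the falling factorial (2)_k; (1+q)^6 gives the falling factorial (6)_k.
g_1(k) for k = 0…6: 1, 2, 2, 0, 0, 0, 0.
g_2(k) for k = 0…6: 1, 6, 30, 120, 360, 720, 720.
c_6 = Σ_k C(6,k)·g_1(k)·g_2(6−k) = 1·1·720 + 6·2·720 + 15·2·360 = 720 + 8640 + 10800 = 20160.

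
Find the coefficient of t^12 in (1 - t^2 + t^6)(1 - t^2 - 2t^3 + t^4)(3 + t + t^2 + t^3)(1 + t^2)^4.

(1 - t^2 + t^6) has coefficients 1,0,-1,0,0,0,1 for degrees 0…6.
(1 - t^2 - 2t^3 + t^4) has coefficients 1,0,-1,-2,1,0,0,0,0,0,0,0,0 for degrees 0…12.
Multiplying by (3 + t + t^2 + t^3) gives running coefficients 3,1,-2,-6,0,-2,-1,1,0,0,0,0,0 for degrees 0…12.
Finally multiplying by (1 + t^2)^4, the product of all factors after the first has coefficients 3,1,10,-2,10,-20,-1,-39,-9,-31,-8,-8,-4 for degrees 0…12.
[t^12] = 1·(-4) − 1·(-8) + 1·(-1) = 3.

3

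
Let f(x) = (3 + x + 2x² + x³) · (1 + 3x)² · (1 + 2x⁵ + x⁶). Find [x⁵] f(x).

15

(3 + x + 2x² + x³) has coefficients 3,1,2,1 for degrees 0…3.
(1 + 3x)² has coefficients 1,6,9,0,0,0 for degrees 0…5.
Finally multiplying by (1 + 2x⁵ + x⁶), the product of all factors after the first has coefficients 1,6,9,0,0,2 for degrees 0…5.
[x⁵] = 3·2 + 1·0 + 2·0 + 1·9 = 15.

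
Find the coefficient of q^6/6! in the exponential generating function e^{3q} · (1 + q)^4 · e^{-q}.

8992

The EGF product rule gives c_6 = Σ_{k_1+k_2+k_3=6} C(6; k_1,k_2,k_3) · ∏ g_i(k_i), where e^{3q} gives (3)^k; (1+q)^4 gives the falling factorial (4)_k; e^{-q} gives (-1)^k.
g_1(k) for k = 0…6: 1, 3, 9, 27, 81, 243, 729.
g_2(k) for k = 0…6: 1, 4, 12, 24, 24, 0, 0.
g_3(k) for k = 0…6: 1, -1, 1, -1, 1, -1, 1.
First combine the last two factors: h(k) = Σ_j C(k,j)·g_2(j)·g_3(k−j) for k = 0…6: 1, 3, 5, -1, -15, 19, 37.
c_6 = Σ_k C(6,k)·g_1(k)·h(6−k) = 1·1·37 + 6·3·19 + 15·9·(-15) + 20·27·(-1) + 15·81·5 + 6·243·3 + 1·729·1 = 37 + 342 − 2025 − 540 + 6075 + 4374 + 729 = 8992.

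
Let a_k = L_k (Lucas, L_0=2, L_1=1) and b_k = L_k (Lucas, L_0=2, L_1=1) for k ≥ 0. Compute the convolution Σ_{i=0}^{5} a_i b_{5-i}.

Write out a_i and b_{5-i} for i = 0,…,5 and sum the products.
Σ = 2·11 + 1·7 + 3·4 + 4·3 + 7·1 + 11·2 = 82.

82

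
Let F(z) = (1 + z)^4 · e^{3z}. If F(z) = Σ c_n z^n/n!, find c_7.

174555

The EGF product rule gives c_7 = Σ_{k_1+k_2=7} C(7; k_1,k_2) · ∏ g_i(k_i), where (1+z)^4 gives the falling factorial (4)_k; e^{3z} gives (3)^k.
g_1(k) for k = 0…7: 1, 4, 12, 24, 24, 0, 0, 0.
g_2(k) for k = 0…7: 1, 3, 9, 27, 81, 243, 729, 2187.
c_7 = Σ_k C(7,k)·g_1(k)·g_2(7−k) = 1·1·2187 + 7·4·729 + 21·12·243 + 35·24·81 + 35·24·27 = 2187 + 20412 + 61236 + 68040 + 22680 = 174555.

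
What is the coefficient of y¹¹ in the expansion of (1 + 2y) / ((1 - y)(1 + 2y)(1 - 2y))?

4095

The denominator gives the recurrence a_n = a_(n−1) + 4a_(n−2) − 4a_(n−3) for n ≥ 3; the numerator fixes a_0 = 1, a_1 = 3, a_2 = 7.
Iterating: 1, 3, 7, 15, 31, 63, 127, 255, 511, 1023, 2047, 4095, so a_11 = 4095.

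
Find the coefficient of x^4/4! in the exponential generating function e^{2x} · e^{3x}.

625

The EGF product rule gives c_4 = Σ_{k_1+k_2=4} C(4; k_1,k_2) · ∏ g_i(k_i), where e^{2x} gives (2)^k; e^{3x} gives (3)^k.
g_1(k) for k = 0…4: 1, 2, 4, 8, 16.
g_2(k) for k = 0…4: 1, 3, 9, 27, 81.
c_4 = Σ_k C(4,k)·g_1(k)·g_2(4−k) = 1·1·81 + 4·2·27 + 6·4·9 + 4·8·3 + 1·16·1 = 81 + 216 + 216 + 96 + 16 = 625.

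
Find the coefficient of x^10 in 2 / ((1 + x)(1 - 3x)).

88574

Partial fractions give a closed form: a_n = (1/2)·(-1)^n + (3/2)·3^n.
At n = 10: a_10 = 88574.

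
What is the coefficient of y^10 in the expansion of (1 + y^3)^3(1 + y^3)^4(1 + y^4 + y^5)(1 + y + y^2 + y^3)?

(1 + y^3)^3 has coefficients 1,0,0,3,0,0,3,0,0,1 for degrees 0…9.
(1 + y^3)^4 has coefficients 1,0,0,4,0,0,6,0,0,4,0 for degrees 0…10.
Multiplying by (1 + y^4 + y^5) gives running coefficients 1,0,0,4,1,1,6,4,4,4,6 for degrees 0…10.
Finally multiplying by (1 + y + y^2 + y^3), the product of all factors after the first has coefficients 1,1,1,5,5,6,12,12,15,18,18 for degrees 0…10.
[y^10] = 1·18 + 3·12 + 3·5 + 1·1 = 70.

70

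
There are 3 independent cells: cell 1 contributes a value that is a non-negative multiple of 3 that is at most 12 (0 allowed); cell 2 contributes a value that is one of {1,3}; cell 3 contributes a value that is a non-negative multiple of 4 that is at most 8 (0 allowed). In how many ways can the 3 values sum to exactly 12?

2

The generating function for the choices is (1 + x³ + x⁶ + x⁹ + x¹²)·(x + x³)·(1 + x⁴ + x⁸); the count is [x¹²].
(1 + x³ + x⁶ + x⁹ + x¹²) has coefficients 1,0,0,1,0,0,1,0,0,1,0,0,1 for degrees 0…12.
(x + x³) has coefficients 0,1,0,1,0,0,0,0,0,0,0,0,0 for degrees 0…12.
Finally multiplying by (1 + x⁴ + x⁸), the product of all factors after the first has coefficients 0,1,0,1,0,1,0,1,0,1,0,1,0 for degrees 0…12.
[x¹²] = 1·0 + 1·1 + 1·0 + 1·1 + 1·0 = 2.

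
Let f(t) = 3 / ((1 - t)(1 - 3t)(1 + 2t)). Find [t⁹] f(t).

Partial fractions give a closed form: a_n = (-1/2)·1^n + (27/10)·3^n + (4/5)·(-2)^n.
At n = 9: a_9 = 52734.

52734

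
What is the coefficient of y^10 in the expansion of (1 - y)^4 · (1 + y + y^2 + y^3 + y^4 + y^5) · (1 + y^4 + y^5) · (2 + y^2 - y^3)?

-11

(1 - y)^4 has coefficients 1,-4,6,-4,1 for degrees 0…4.
(1 + y + y^2 + y^3 + y^4 + y^5) has coefficients 1,1,1,1,1,1,0,0,0,0,0 for degrees 0…10.
Multiplying by (1 + y^4 + y^5) gives running coefficients 1,1,1,1,2,3,2,2,2,2,1 for degrees 0…10.
Finally multiplying by (2 + y^2 - y^3), the product of all factors after the first has coefficients 2,2,3,2,4,6,5,5,3,4,2 for degrees 0…10.
[y^10] = 1·2 − 4·4 + 6·3 − 4·5 + 1·5 = -11.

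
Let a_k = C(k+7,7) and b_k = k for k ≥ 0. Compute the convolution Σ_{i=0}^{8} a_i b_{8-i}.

The convolution is the t^8 coefficient of A(t)B(t).
Σ = 1·8 + 8·7 + 36·6 + 120·5 + 330·4 + 792·3 + 1716·2 + 3432·1 + 6435·0 = 11440.

11440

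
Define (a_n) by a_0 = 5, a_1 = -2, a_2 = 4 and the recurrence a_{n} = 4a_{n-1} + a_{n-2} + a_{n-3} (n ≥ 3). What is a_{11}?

The ordinary generating function has denominator 1 - 4q - q^2 - q^3.
Iterating the recurrence: a_0,…,a_{11} = 5, -2, 4, 19, 78, 335, 1437, 6161, 26416, 113262, 485625, 2082178.

2082178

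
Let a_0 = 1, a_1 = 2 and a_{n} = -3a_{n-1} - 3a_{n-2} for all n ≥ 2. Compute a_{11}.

-1215

The ordinary generating function has denominator 1 + 3q + 3q^2.
Iterating the recurrence: a_0,…,a_{11} = 1, 2, -9, 21, -36, 45, -27, -54, 243, -567, 972, -1215.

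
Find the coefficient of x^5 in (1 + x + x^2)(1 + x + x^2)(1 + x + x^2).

(1 + x + x^2) has coefficients 1,1,1 for degrees 0…2.
(1 + x + x^2) has coefficients 1,1,1,0,0,0 for degrees 0…5.
Finally multiplying by (1 + x + x^2), the product of all factors after the first has coefficients 1,2,3,2,1,0 for degrees 0…5.
[x^5] = 1·0 + 1·1 + 1·2 = 3.

3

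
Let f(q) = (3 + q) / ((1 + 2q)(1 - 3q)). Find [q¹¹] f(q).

Partial fractions give a closed form: a_n = (1)·(-2)^n + (2)·3^n.
At n = 11: a_11 = 352246.

352246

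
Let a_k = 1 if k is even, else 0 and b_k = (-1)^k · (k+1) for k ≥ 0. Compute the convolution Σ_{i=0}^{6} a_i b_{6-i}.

16

The convolution is the t^6 coefficient of A(t)B(t).
Σ = 1·7 + 0·(-6) + 1·5 + 0·(-4) + 1·3 + 0·(-2) + 1·1 = 16.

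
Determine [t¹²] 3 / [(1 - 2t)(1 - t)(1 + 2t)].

Partial fractions give a closed form: a_n = (3)·2^n + (-1)·1^n + (1)·(-2)^n.
At n = 12: a_12 = 16383.

16383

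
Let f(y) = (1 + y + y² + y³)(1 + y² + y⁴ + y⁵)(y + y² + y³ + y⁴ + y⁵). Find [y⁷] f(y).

(1 + y + y² + y³) has coefficients 1,1,1,1 for degrees 0…3.
(1 + y² + y⁴ + y⁵) has coefficients 1,0,1,0,1,1,0,0 for degrees 0…7.
Finally multiplying by (y + y² + y³ + y⁴ + y⁵), the product of all factors after the first has coefficients 0,1,1,2,2,3,3,3 for degrees 0…7.
[y⁷] = 1·3 + 1·3 + 1·3 + 1·2 = 11.

11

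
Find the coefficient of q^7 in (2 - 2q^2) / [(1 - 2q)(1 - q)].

The denominator gives the recurrence a_n = 3a_(n−1) − 2a_(n−2) for n ≥ 3; the numerator fixes a_0 = 2, a_1 = 6, a_2 = 12.
Iterating: 2, 6, 12, 24, 48, 96, 192, 384, so a_7 = 384.

384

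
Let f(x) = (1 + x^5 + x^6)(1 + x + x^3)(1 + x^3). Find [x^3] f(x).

2

(1 + x^5 + x^6) has coefficients 1,0,0,0 for degrees 0…3.
(1 + x + x^3) has coefficients 1,1,0,1 for degrees 0…3.
Finally multiplying by (1 + x^3), the product of all factors after the first has coefficients 1,1,0,2 for degrees 0…3.
[x^3] = 1·2 = 2.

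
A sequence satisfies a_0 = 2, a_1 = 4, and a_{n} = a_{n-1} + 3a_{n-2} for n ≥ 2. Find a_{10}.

The ordinary generating function has denominator 1 - x - 3x^2.
Iterating the recurrence: a_0,…,a_{10} = 2, 4, 10, 22, 52, 118, 274, 628, 1450, 3334, 7684.

7684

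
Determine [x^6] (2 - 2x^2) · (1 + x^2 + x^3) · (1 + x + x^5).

(2 - 2x^2) has coefficients 2,0,-2 for degrees 0…2.
(1 + x^2 + x^3) has coefficients 1,0,1,1,0,0,0 for degrees 0…6.
Finally multiplying by (1 + x + x^5), the product of all factors after the first has coefficients 1,1,1,2,1,1,0 for degrees 0…6.
[x^6] = 2·0 − 2·1 = -2.

-2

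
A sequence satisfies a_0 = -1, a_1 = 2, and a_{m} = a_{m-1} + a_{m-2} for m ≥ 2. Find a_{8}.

The ordinary generating function has denominator 1 - t - t^2.
Iterating the recurrence: a_0,…,a_{8} = -1, 2, 1, 3, 4, 7, 11, 18, 29.

29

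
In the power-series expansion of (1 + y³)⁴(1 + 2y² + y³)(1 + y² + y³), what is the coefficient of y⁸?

(1 + y³)⁴ has coefficients 1,0,0,4,0,0,6,0,0 for degrees 0…8.
(1 + 2y² + y³) has coefficients 1,0,2,1,0,0,0,0,0 for degrees 0…8.
Finally multiplying by (1 + y² + y³), the product of all factors after the first has coefficients 1,0,3,2,2,3,1,0,0 for degrees 0…8.
[y⁸] = 1·0 + 4·3 + 6·3 = 30.

30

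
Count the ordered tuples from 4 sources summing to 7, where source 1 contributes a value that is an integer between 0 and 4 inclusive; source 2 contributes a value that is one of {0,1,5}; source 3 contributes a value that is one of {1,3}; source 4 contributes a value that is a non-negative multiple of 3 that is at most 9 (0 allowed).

8

The generating function for the choices is (1 + q + q^2 + q^3 + q^4)·(1 + q + q^5)·(q + q^3)·(1 + q^3 + q^6 + q^9); the count is [q^7].
(1 + q + q^2 + q^3 + q^4) has coefficients 1,1,1,1,1 for degrees 0…4.
(1 + q + q^5) has coefficients 1,1,0,0,0,1,0,0 for degrees 0…7.
Multiplying by (q + q^3) gives running coefficients 0,1,1,1,1,0,1,0 for degrees 0…7.
Finally multiplying by (1 + q^3 + q^6 + q^9), the product of all factors after the first has coefficients 0,1,1,1,2,1,2,2 for degrees 0…7.
[q^7] = 1·2 + 1·2 + 1·1 + 1·2 + 1·1 = 8.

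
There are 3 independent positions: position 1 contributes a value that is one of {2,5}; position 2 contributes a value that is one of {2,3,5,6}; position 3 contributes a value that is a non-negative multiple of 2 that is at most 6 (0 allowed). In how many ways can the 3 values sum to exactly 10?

The generating function for the choices is (x^2 + x^5)·(x^2 + x^3 + x^5 + x^6)·(1 + x^2 + x^4 + x^6); the count is [x^10].
(x^2 + x^5) has coefficients 0,0,1,0,0,1 for degrees 0…5.
(x^2 + x^3 + x^5 + x^6) has coefficients 0,0,1,1,0,1,1,0,0,0,0 for degrees 0…10.
Finally multiplying by (1 + x^2 + x^4 + x^6), the product of all factors after the first has coefficients 0,0,1,1,1,2,2,2,2,2,1 for degrees 0…10.
[x^10] = 1·2 + 1·2 = 4.

4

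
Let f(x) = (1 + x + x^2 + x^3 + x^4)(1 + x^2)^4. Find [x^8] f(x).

11

(1 + x + x^2 + x^3 + x^4) has coefficients 1,1,1,1,1 for degrees 0…4.
(1 + x^2)^4 has coefficients 1,0,4,0,6,0,4,0,1 for degrees 0…8.
[x^8] = 1·1 + 1·0 + 1·4 + 1·0 + 1·6 = 11.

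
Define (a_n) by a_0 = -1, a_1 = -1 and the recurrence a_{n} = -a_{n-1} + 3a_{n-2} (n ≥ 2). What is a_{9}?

143

The ordinary generating function has denominator 1 + x - 3x^2.
Iterating the recurrence: a_0,…,a_{9} = -1, -1, -2, -1, -5, 2, -17, 23, -74, 143.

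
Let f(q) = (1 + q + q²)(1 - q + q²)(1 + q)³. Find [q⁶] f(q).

(1 + q + q²) has coefficients 1,1,1 for degrees 0…2.
(1 - q + q²) has coefficients 1,-1,1,0,0,0,0 for degrees 0…6.
Finally multiplying by (1 + q)³, the product of all factors after the first has coefficients 1,2,1,1,2,1,0 for degrees 0…6.
[q⁶] = 1·0 + 1·1 + 1·2 = 3.

3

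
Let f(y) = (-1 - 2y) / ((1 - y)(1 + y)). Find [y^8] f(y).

-1

Partial fractions give a closed form: a_n = (-3/2)·1^n + (1/2)·(-1)^n.
At n = 8: a_8 = -1.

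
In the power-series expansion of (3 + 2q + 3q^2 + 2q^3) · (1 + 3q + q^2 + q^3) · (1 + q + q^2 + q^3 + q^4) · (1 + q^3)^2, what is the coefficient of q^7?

154

(3 + 2q + 3q^2 + 2q^3) has coefficients 3,2,3,2 for degrees 0…3.
(1 + 3q + q^2 + q^3) has coefficients 1,3,1,1,0,0,0,0 for degrees 0…7.
Multiplying by (1 + q + q^2 + q^3 + q^4) gives running coefficients 1,4,5,6,6,5,2,1 for degrees 0…7.
Finally multiplying by (1 + q^3)^2, the product of all factors after the first has coefficients 1,4,5,8,14,15,15,17 for degrees 0…7.
[q^7] = 3·17 + 2·15 + 3·15 + 2·14 = 154.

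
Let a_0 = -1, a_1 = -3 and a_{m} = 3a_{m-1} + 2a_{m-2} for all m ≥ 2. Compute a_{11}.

-1010295

The ordinary generating function has denominator 1 - 3q - 2q^2.
Iterating the recurrence: a_0,…,a_{11} = -1, -3, -11, -39, -139, -495, -1763, -6279, -22363, -79647, -283667, -1010295.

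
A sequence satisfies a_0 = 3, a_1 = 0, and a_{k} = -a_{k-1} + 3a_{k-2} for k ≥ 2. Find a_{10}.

The ordinary generating function has denominator 1 + q - 3q^2.
Iterating the recurrence: a_0,…,a_{10} = 3, 0, 9, -9, 36, -63, 171, -360, 873, -1953, 4572.

4572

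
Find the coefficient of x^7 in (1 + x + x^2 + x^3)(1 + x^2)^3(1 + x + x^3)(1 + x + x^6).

(1 + x + x^2 + x^3) has coefficients 1,1,1,1 for degrees 0…3.
(1 + x^2)^3 has coefficients 1,0,3,0,3,0,1,0 for degrees 0…7.
Multiplying by (1 + x + x^3) gives running coefficients 1,1,3,4,3,6,1,4 for degrees 0…7.
Finally multiplying by (1 + x + x^6), the product of all factors after the first has coefficients 1,2,4,7,7,9,8,6 for degrees 0…7.
[x^7] = 1·6 + 1·8 + 1·9 + 1·7 = 30.

30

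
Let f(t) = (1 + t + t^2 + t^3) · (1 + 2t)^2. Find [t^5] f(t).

(1 + t + t^2 + t^3) has coefficients 1,1,1,1 for degrees 0…3.
(1 + 2t)^2 has coefficients 1,4,4,0,0,0 for degrees 0…5.
[t^5] = 1·0 + 1·0 + 1·0 + 1·4 = 4.

4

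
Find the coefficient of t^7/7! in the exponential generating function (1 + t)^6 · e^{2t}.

The EGF product rule gives c_7 = Σ_{k_1+k_2=7} C(7; k_1,k_2) · ∏ g_i(k_i), where (1+t)^6 gives the falling factorial (6)_k; e^{2t} gives (2)^k.
g_1(k) for k = 0…7: 1, 6, 30, 120, 360, 720, 720, 0.
g_2(k) for k = 0…7: 1, 2, 4, 8, 16, 32, 64, 128.
c_7 = Σ_k C(7,k)·g_1(k)·g_2(7−k) = 1·1·128 + 7·6·64 + 21·30·32 + 35·120·16 + 35·360·8 + 21·720·4 + 7·720·2 = 128 + 2688 + 20160 + 67200 + 100800 + 60480 + 10080 = 261536.

261536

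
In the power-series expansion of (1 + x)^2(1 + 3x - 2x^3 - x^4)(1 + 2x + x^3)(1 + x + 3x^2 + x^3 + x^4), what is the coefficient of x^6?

24

(1 + x)^2 has coefficients 1,2,1 for degrees 0…2.
(1 + 3x - 2x^3 - x^4) has coefficients 1,3,0,-2,-1,0,0 for degrees 0…6.
Multiplying by (1 + 2x + x^3) gives running coefficients 1,5,6,-1,-2,-2,-2 for degrees 0…6.
Finally multiplying by (1 + x + 3x^2 + x^3 + x^4), the product of all factors after the first has coefficients 1,6,14,21,21,4,-5 for degrees 0…6.
[x^6] = 1·(-5) + 2·4 + 1·21 = 24.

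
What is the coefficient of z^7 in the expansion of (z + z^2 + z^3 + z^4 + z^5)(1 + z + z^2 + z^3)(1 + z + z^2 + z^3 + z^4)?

16

(z + z^2 + z^3 + z^4 + z^5) has coefficients 0,1,1,1,1,1 for degrees 0…5.
(1 + z + z^2 + z^3) has coefficients 1,1,1,1,0,0,0,0 for degrees 0…7.
Finally multiplying by (1 + z + z^2 + z^3 + z^4), the product of all factors after the first has coefficients 1,2,3,4,4,3,2,1 for degrees 0…7.
[z^7] = 1·2 + 1·3 + 1·4 + 1·4 + 1·3 = 16.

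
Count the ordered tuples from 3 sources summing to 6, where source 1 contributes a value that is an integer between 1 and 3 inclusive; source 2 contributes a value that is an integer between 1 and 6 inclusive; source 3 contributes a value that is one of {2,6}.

3

The generating function for the choices is (x + x² + x³)·(x + x² + x³ + x⁴ + x⁵ + x⁶)·(x² + x⁶); the count is [x⁶].
(x + x² + x³) has coefficients 0,1,1,1 for degrees 0…3.
(x + x² + x³ + x⁴ + x⁵ + x⁶) has coefficients 0,1,1,1,1,1,1 for degrees 0…6.
Finally multiplying by (x² + x⁶), the product of all factors after the first has coefficients 0,0,0,1,1,1,1 for degrees 0…6.
[x⁶] = 1·1 + 1·1 + 1·1 = 3.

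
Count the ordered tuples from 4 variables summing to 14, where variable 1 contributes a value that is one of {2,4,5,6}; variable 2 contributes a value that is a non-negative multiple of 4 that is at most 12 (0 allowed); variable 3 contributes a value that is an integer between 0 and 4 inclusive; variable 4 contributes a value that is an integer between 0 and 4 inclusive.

26

The generating function for the choices is (q^2 + q^4 + q^5 + q^6)·(1 + q^4 + q^8 + q^12)·(1 + q + q^2 + q^3 + q^4)·(1 + q + q^2 + q^3 + q^4); the count is [q^14].
(q^2 + q^4 + q^5 + q^6) has coefficients 0,0,1,0,1,1,1 for degrees 0…6.
(1 + q^4 + q^8 + q^12) has coefficients 1,0,0,0,1,0,0,0,1,0,0,0,1,0,0 for degrees 0…14.
Multiplying by (1 + q + q^2 + q^3 + q^4) gives running coefficients 1,1,1,1,2,1,1,1,2,1,1,1,2,1,1 for degrees 0…14.
Finally multiplying by (1 + q + q^2 + q^3 + q^4), the product of all factors after the first has coefficients 1,2,3,4,6,6,6,6,7,6,6,6,7,6,6 for degrees 0…14.
[q^14] = 1·7 + 1·6 + 1·6 + 1·7 = 26.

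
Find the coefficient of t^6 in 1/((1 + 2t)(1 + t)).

Partial fractions give a closed form: a_n = (2)·(-2)^n + (-1)·(-1)^n.
At n = 6: a_6 = 127.

127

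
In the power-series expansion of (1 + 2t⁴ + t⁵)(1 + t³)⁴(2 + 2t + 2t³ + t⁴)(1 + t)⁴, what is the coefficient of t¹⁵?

640

(1 + 2t⁴ + t⁵) has coefficients 1,0,0,0,2,1 for degrees 0…5.
(1 + t³)⁴ has coefficients 1,0,0,4,0,0,6,0,0,4,0,0,1,0,0,0 for degrees 0…15.
Multiplying by (2 + 2t + 2t³ + t⁴) gives running coefficients 2,2,0,10,9,0,20,16,0,20,14,0,10,6,0,2 for degrees 0…15.
Finally multiplying by (1 + t)⁴, the product of all factors after the first has coefficients 2,10,20,30,59,98,114,142,193,196,178,192,174,122,98,78 for degrees 0…15.
[t¹⁵] = 1·78 + 2·192 + 1·178 = 640.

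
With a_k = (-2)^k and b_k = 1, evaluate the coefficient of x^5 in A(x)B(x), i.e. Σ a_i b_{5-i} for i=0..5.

The convolution is the t^5 coefficient of A(t)B(t).
Σ = 1·1 − 2·1 + 4·1 − 8·1 + 16·1 − 32·1 = -21.

-21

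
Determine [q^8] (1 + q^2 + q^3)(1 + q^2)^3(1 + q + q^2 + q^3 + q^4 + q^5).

18

(1 + q^2 + q^3) has coefficients 1,0,1,1 for degrees 0…3.
(1 + q^2)^3 has coefficients 1,0,3,0,3,0,1,0,0 for degrees 0…8.
Finally multiplying by (1 + q + q^2 + q^3 + q^4 + q^5), the product of all factors after the first has coefficients 1,1,4,4,7,7,7,7,4 for degrees 0…8.
[q^8] = 1·4 + 1·7 + 1·7 = 18.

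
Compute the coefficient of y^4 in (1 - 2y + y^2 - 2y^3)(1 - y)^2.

5

(1 - 2y + y^2 - 2y^3) has coefficients 1,-2,1,-2 for degrees 0…3.
(1 - y)^2 has coefficients 1,-2,1,0,0 for degrees 0…4.
[y^4] = 1·0 − 2·0 + 1·1 − 2·(-2) = 5.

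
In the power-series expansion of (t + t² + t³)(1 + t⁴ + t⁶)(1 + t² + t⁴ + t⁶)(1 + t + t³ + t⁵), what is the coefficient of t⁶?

(t + t² + t³) has coefficients 0,1,1,1 for degrees 0…3.
(1 + t⁴ + t⁶) has coefficients 1,0,0,0,1,0,1 for degrees 0…6.
Multiplying by (1 + t² + t⁴ + t⁶) gives running coefficients 1,0,1,0,2,0,3 for degrees 0…6.
Finally multiplying by (1 + t + t³ + t⁵), the product of all factors after the first has coefficients 1,1,1,2,2,4,3 for degrees 0…6.
[t⁶] = 1·4 + 1·2 + 1·2 = 8.

8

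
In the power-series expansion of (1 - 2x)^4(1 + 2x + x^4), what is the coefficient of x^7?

(1 - 2x)^4 has coefficients 1,-8,24,-32,16 for degrees 0…4.
(1 + 2x + x^4) has coefficients 1,2,0,0,1,0,0,0 for degrees 0…7.
[x^7] = 1·0 − 8·0 + 24·0 − 32·1 + 16·0 = -32.

-32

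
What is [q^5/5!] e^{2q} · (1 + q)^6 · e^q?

27693

The EGF product rule gives c_5 = Σ_{k_1+k_2+k_3=5} C(5; k_1,k_2,k_3) · ∏ g_i(k_i), where e^{2q} gives (2)^k; (1+q)^6 gives the falling factorial (6)_k; e^q gives (1)^k.
g_1(k) for k = 0…5: 1, 2, 4, 8, 16, 32.
g_2(k) for k = 0…5: 1, 6, 30, 120, 360, 720.
g_3(k) for k = 0…5: 1, 1, 1, 1, 1, 1.
First combine the last two factors: h(k) = Σ_j C(k,j)·g_2(j)·g_3(k−j) for k = 0…5: 1, 7, 43, 229, 1045, 4051.
c_5 = Σ_k C(5,k)·g_1(k)·h(5−k) = 1·1·4051 + 5·2·1045 + 10·4·229 + 10·8·43 + 5·16·7 + 1·32·1 = 4051 + 10450 + 9160 + 3440 + 560 + 32 = 27693.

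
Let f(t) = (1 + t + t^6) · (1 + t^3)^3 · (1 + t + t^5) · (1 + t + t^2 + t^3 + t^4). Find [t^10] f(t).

30

(1 + t + t^6) has coefficients 1,1,0,0,0,0,1 for degrees 0…6.
(1 + t^3)^3 has coefficients 1,0,0,3,0,0,3,0,0,1,0 for degrees 0…10.
Multiplying by (1 + t + t^5) gives running coefficients 1,1,0,3,3,1,3,3,3,1,1 for degrees 0…10.
Finally multiplying by (1 + t + t^2 + t^3 + t^4), the product of all factors after the first has coefficients 1,2,2,5,8,8,10,13,13,11,11 for degrees 0…10.
[t^10] = 1·11 + 1·11 + 1·8 = 30.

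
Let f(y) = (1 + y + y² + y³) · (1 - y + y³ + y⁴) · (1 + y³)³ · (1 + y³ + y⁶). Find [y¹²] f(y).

25

(1 + y + y² + y³) has coefficients 1,1,1,1 for degrees 0…3.
(1 - y + y³ + y⁴) has coefficients 1,-1,0,1,1,0,0,0,0,0,0,0,0 for degrees 0…12.
Multiplying by (1 + y³)³ gives running coefficients 1,-1,0,4,-2,0,6,0,0,4,2,0,1 for degrees 0…12.
Finally multiplying by (1 + y³ + y⁶), the product of all factors after the first has coefficients 1,-1,0,5,-3,0,11,-3,0,14,0,0,11 for degrees 0…12.
[y¹²] = 1·11 + 1·0 + 1·0 + 1·14 = 25.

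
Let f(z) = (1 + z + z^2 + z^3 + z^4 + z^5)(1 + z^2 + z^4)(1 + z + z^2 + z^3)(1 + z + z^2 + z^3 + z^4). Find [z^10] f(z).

(1 + z + z^2 + z^3 + z^4 + z^5) has coefficients 1,1,1,1,1,1 for degrees 0…5.
(1 + z^2 + z^4) has coefficients 1,0,1,0,1,0,0,0,0,0,0 for degrees 0…10.
Multiplying by (1 + z + z^2 + z^3) gives running coefficients 1,1,2,2,2,2,1,1,0,0,0 for degrees 0…10.
Finally multiplying by (1 + z + z^2 + z^3 + z^4), the product of all factors after the first has coefficients 1,2,4,6,8,9,9,8,6,4,2 for degrees 0…10.
[z^10] = 1·2 + 1·4 + 1·6 + 1·8 + 1·9 + 1·9 = 38.

38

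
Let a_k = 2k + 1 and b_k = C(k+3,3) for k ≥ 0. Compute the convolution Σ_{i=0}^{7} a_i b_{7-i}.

The convolution is the x^7 coefficient of A(x)B(x).
Σ = 1·120 + 3·84 + 5·56 + 7·35 + 9·20 + 11·10 + 13·4 + 15·1 = 1254.

1254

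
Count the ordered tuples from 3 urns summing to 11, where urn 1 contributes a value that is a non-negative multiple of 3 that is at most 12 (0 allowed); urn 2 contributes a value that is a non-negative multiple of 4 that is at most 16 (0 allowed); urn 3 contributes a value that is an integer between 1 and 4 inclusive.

The generating function for the choices is (1 + z^3 + z^6 + z^9 + z^12)·(1 + z^4 + z^8 + z^12 + z^16)·(z + z^2 + z^3 + z^4); the count is [z^11].
(1 + z^3 + z^6 + z^9 + z^12) has coefficients 1,0,0,1,0,0,1,0,0,1,0,0 for degrees 0…11.
(1 + z^4 + z^8 + z^12 + z^16) has coefficients 1,0,0,0,1,0,0,0,1,0,0,0 for degrees 0…11.
Finally multiplying by (z + z^2 + z^3 + z^4), the product of all factors after the first has coefficients 0,1,1,1,1,1,1,1,1,1,1,1 for degrees 0…11.
[z^11] = 1·1 + 1·1 + 1·1 + 1·1 = 4.

4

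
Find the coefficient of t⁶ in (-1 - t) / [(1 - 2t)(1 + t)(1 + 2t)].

-64

Partial fractions give a closed form: a_n = (-1/2)·2^n + (-1/2)·(-2)^n.
At n = 6: a_6 = -64.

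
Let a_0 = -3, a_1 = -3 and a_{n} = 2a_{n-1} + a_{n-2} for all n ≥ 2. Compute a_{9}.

-4179

The ordinary generating function has denominator 1 - 2y - y^2.
Iterating the recurrence: a_0,…,a_{9} = -3, -3, -9, -21, -51, -123, -297, -717, -1731, -4179.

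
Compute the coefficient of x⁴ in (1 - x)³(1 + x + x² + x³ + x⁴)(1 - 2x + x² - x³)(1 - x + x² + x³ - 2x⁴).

(1 - x)³ has coefficients 1,-3,3,-1 for degrees 0…3.
(1 + x + x² + x³ + x⁴) has coefficients 1,1,1,1,1 for degrees 0…4.
Multiplying by (1 - 2x + x² - x³) gives running coefficients 1,-1,0,-1,-1 for degrees 0…4.
Finally multiplying by (1 - x + x² + x³ - 2x⁴), the product of all factors after the first has coefficients 1,-2,2,-1,-3 for degrees 0…4.
[x⁴] = 1·(-3) − 3·(-1) + 3·2 − 1·(-2) = 8.

8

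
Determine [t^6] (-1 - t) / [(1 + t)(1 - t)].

Partial fractions give a closed form: a_n = (-1)·1^n.
At n = 6: a_6 = -1.

-1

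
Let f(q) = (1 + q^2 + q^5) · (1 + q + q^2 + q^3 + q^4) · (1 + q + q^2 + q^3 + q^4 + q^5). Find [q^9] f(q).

9

(1 + q^2 + q^5) has coefficients 1,0,1,0,0,1 for degrees 0…5.
(1 + q + q^2 + q^3 + q^4) has coefficients 1,1,1,1,1,0,0,0,0,0 for degrees 0…9.
Finally multiplying by (1 + q + q^2 + q^3 + q^4 + q^5), the product of all factors after the first has coefficients 1,2,3,4,5,5,4,3,2,1 for degrees 0…9.
[q^9] = 1·1 + 1·3 + 1·5 = 9.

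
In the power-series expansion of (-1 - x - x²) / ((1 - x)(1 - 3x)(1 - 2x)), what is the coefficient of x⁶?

-4292

Partial fractions give a closed form: a_n = (-3/2)·1^n + (-13/2)·3^n + (7)·2^n.
At n = 6: a_6 = -4292.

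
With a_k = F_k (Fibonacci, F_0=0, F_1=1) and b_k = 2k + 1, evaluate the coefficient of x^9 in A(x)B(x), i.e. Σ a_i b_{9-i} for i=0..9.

Write out a_i and b_{9-i} for i = 0,…,9 and sum the products.
Σ = 0·19 + 1·17 + 1·15 + 2·13 + 3·11 + 5·9 + 8·7 + 13·5 + 21·3 + 34·1 = 354.

354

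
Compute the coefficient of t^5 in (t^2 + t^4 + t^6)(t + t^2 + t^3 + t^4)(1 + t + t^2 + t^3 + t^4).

(t^2 + t^4 + t^6) has coefficients 0,0,1,0,1,0 for degrees 0…5.
(t + t^2 + t^3 + t^4) has coefficients 0,1,1,1,1,0 for degrees 0…5.
Finally multiplying by (1 + t + t^2 + t^3 + t^4), the product of all factors after the first has coefficients 0,1,2,3,4,4 for degrees 0…5.
[t^5] = 1·3 + 1·1 = 4.

4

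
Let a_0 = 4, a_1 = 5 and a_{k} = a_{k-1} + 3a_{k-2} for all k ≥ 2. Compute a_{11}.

The ordinary generating function has denominator 1 - q - 3q^2.
Iterating the recurrence: a_0,…,a_{11} = 4, 5, 17, 32, 83, 179, 428, 965, 2249, 5144, 11891, 27323.

27323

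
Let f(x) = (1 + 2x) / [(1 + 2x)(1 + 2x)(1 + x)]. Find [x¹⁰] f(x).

The denominator gives the recurrence a_n = −5a_(n−1) − 8a_(n−2) − 4a_(n−3) for n ≥ 3; the numerator fixes a_0 = 1, a_1 = -3, a_2 = 7.
Iterating: 1, -3, 7, -15, 31, -63, 127, -255, 511, -1023, 2047, so a_10 = 2047.

2047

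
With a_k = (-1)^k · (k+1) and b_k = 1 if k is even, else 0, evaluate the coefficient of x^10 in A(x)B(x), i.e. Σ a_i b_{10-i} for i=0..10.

36

This is [x^10] in the product of the two ordinary generating functions.
Σ = 1·1 − 2·0 + 3·1 − 4·0 + 5·1 − 6·0 + 7·1 − 8·0 + 9·1 − 10·0 + 11·1 = 36.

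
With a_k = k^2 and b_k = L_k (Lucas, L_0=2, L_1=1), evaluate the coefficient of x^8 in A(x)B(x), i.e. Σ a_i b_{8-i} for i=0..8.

697

The convolution is the x^8 coefficient of A(x)B(x).
Σ = 0·47 + 1·29 + 4·18 + 9·11 + 16·7 + 25·4 + 36·3 + 49·1 + 64·2 = 697.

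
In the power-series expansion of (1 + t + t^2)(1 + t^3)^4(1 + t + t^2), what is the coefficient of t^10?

14

(1 + t + t^2) has coefficients 1,1,1 for degrees 0…2.
(1 + t^3)^4 has coefficients 1,0,0,4,0,0,6,0,0,4,0 for degrees 0…10.
Finally multiplying by (1 + t + t^2), the product of all factors after the first has coefficients 1,1,1,4,4,4,6,6,6,4,4 for degrees 0…10.
[t^10] = 1·4 + 1·4 + 1·6 = 14.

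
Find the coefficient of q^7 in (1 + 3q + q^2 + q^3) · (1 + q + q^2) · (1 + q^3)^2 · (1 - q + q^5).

2

(1 + 3q + q^2 + q^3) has coefficients 1,3,1,1 for degrees 0…3.
(1 + q + q^2) has coefficients 1,1,1,0,0,0,0,0 for degrees 0…7.
Multiplying by (1 + q^3)^2 gives running coefficients 1,1,1,2,2,2,1,1 for degrees 0…7.
Finally multiplying by (1 - q + q^5), the product of all factors after the first has coefficients 1,0,0,1,0,1,0,1 for degrees 0…7.
[q^7] = 1·1 + 3·0 + 1·1 + 1·0 = 2.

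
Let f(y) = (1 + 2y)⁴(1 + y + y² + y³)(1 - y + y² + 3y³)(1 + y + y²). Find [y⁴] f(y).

(1 + 2y)⁴ has coefficients 1,8,24,32,16 for degrees 0…4.
(1 + y + y² + y³) has coefficients 1,1,1,1,0 for degrees 0…4.
Multiplying by (1 - y + y² + 3y³) gives running coefficients 1,0,1,4,3 for degrees 0…4.
Finally multiplying by (1 + y + y²), the product of all factors after the first has coefficients 1,1,2,5,8 for degrees 0…4.
[y⁴] = 1·8 + 8·5 + 24·2 + 32·1 + 16·1 = 144.

144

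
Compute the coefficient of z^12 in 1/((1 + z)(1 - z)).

1

Partial fractions give a closed form: a_n = (1/2)·(-1)^n + (1/2)·1^n.
At n = 12: a_12 = 1.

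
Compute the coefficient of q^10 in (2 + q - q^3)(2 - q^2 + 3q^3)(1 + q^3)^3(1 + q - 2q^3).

-15

(2 + q - q^3) has coefficients 2,1,0,-1 for degrees 0…3.
(2 - q^2 + 3q^3) has coefficients 2,0,-1,3,0,0,0,0,0,0,0 for degrees 0…10.
Multiplying by (1 + q^3)^3 gives running coefficients 2,0,-1,9,0,-3,15,0,-3,11,0 for degrees 0…10.
Finally multiplying by (1 + q - 2q^3), the product of all factors after the first has coefficients 2,2,-1,4,9,-1,-6,15,3,-22,11 for degrees 0…10.
[q^10] = 2·11 + 1·(-22) − 1·15 = -15.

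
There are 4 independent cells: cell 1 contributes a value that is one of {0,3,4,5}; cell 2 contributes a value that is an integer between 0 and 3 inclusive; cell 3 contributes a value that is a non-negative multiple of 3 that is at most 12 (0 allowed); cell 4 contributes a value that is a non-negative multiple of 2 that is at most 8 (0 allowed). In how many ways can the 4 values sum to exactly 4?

The generating function for the choices is (1 + q³ + q⁴ + q⁵)·(1 + q + q² + q³)·(1 + q³ + q⁶ + q⁹ + q¹²)·(1 + q² + q⁴ + q⁶ + q⁸); the count is [q⁴].
(1 + q³ + q⁴ + q⁵) has coefficients 1,0,0,1,1 for degrees 0…4.
(1 + q + q² + q³) has coefficients 1,1,1,1,0 for degrees 0…4.
Multiplying by (1 + q³ + q⁶ + q⁹ + q¹²) gives running coefficients 1,1,1,2,1 for degrees 0…4.
Finally multiplying by (1 + q² + q⁴ + q⁶ + q⁸), the product of all factors after the first has coefficients 1,1,2,3,3 for degrees 0…4.
[q⁴] = 1·3 + 1·1 + 1·1 = 5.

5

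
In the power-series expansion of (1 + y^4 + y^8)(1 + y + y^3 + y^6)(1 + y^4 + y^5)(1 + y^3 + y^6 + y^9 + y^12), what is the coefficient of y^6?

4

(1 + y^4 + y^8) has coefficients 1,0,0,0,1,0,0 for degrees 0…6.
(1 + y + y^3 + y^6) has coefficients 1,1,0,1,0,0,1 for degrees 0…6.
Multiplying by (1 + y^4 + y^5) gives running coefficients 1,1,0,1,1,2,2 for degrees 0…6.
Finally multiplying by (1 + y^3 + y^6 + y^9 + y^12), the product of all factors after the first has coefficients 1,1,0,2,2,2,4 for degrees 0…6.
[y^6] = 1·4 + 1·0 = 4.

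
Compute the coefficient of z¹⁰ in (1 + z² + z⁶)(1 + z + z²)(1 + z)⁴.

11

(1 + z² + z⁶) has coefficients 1,0,1,0,0,0,1 for degrees 0…6.
(1 + z + z²) has coefficients 1,1,1,0,0,0,0,0,0,0,0 for degrees 0…10.
Finally multiplying by (1 + z)⁴, the product of all factors after the first has coefficients 1,5,11,14,11,5,1,0,0,0,0 for degrees 0…10.
[z¹⁰] = 1·0 + 1·0 + 1·11 = 11.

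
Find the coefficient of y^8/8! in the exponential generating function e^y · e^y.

256

The EGF product rule gives c_8 = Σ_{k_1+k_2=8} C(8; k_1,k_2) · ∏ g_i(k_i), where e^y gives (1)^k; e^y gives (1)^k.
g_1(k) for k = 0…8: 1, 1, 1, 1, 1, 1, 1, 1, 1.
g_2(k) for k = 0…8: 1, 1, 1, 1, 1, 1, 1, 1, 1.
c_8 = Σ_k C(8,k)·g_1(k)·g_2(8−k) = 1·1·1 + 8·1·1 + 28·1·1 + 56·1·1 + 70·1·1 + 56·1·1 + 28·1·1 + 8·1·1 + 1·1·1 = 1 + 8 + 28 + 56 + 70 + 56 + 28 + 8 + 1 = 256.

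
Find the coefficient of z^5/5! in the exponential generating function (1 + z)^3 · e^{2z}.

992

The EGF product rule gives c_5 = Σ_{k_1+k_2=5} C(5; k_1,k_2) · ∏ g_i(k_i), where (1+z)^3 gives the falling factorial (3)_k; e^{2z} gives (2)^k.
g_1(k) for k = 0…5: 1, 3, 6, 6, 0, 0.
g_2(k) for k = 0…5: 1, 2, 4, 8, 16, 32.
c_5 = Σ_k C(5,k)·g_1(k)·g_2(5−k) = 1·1·32 + 5·3·16 + 10·6·8 + 10·6·4 = 32 + 240 + 480 + 240 = 992.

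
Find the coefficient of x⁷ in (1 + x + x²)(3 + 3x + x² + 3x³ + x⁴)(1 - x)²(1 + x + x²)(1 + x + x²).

-4

(1 + x + x²) has coefficients 1,1,1 for degrees 0…2.
(3 + 3x + x² + 3x³ + x⁴) has coefficients 3,3,1,3,1,0,0,0 for degrees 0…7.
Multiplying by (1 - x)² gives running coefficients 3,-3,-2,4,-4,1,1,0 for degrees 0…7.
Multiplying by (1 + x + x²) gives running coefficients 3,0,-2,-1,-2,1,-2,2 for degrees 0…7.
Finally multiplying by (1 + x + x²), the product of all factors after the first has coefficients 3,3,1,-3,-5,-2,-3,1 for degrees 0…7.
[x⁷] = 1·1 + 1·(-3) + 1·(-2) = -4.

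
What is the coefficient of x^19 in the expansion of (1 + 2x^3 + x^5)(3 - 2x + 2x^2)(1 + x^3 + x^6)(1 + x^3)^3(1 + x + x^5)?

(1 + 2x^3 + x^5) has coefficients 1,0,0,2,0,1 for degrees 0…5.
(3 - 2x + 2x^2) has coefficients 3,-2,2,0,0,0,0,0,0,0,0,0,0,0,0,0,0,0,0,0 for degrees 0…19.
Multiplying by (1 + x^3 + x^6) gives running coefficients 3,-2,2,3,-2,2,3,-2,2,0,0,0,0,0,0,0,0,0,0,0 for degrees 0…19.
Multiplying by (1 + x^3)^3 gives running coefficients 3,-2,2,12,-8,8,21,-14,14,21,-14,14,12,-8,8,3,-2,2,0,0 for degrees 0…19.
Finally multiplying by (1 + x + x^5), the product of all factors after the first has coefficients 3,1,0,14,4,3,27,9,12,27,15,21,12,18,21,-3,15,12,-6,8 for degrees 0…19.
[x^19] = 1·8 + 2·15 + 1·21 = 59.

59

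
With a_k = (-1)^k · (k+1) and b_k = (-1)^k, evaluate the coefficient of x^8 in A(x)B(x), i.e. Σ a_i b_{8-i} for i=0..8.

45

The convolution is the t^8 coefficient of A(t)B(t).
Σ = 1·1 − 2·(-1) + 3·1 − 4·(-1) + 5·1 − 6·(-1) + 7·1 − 8·(-1) + 9·1 = 45.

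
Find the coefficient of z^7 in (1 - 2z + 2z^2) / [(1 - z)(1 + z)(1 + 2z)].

-424

Partial fractions give a closed form: a_n = (1/6)·1^n + (-5/2)·(-1)^n + (10/3)·(-2)^n.
At n = 7: a_7 = -424.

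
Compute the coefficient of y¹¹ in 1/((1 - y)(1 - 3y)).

265720

The denominator gives the recurrence a_n = 4a_(n−1) − 3a_(n−2) for n ≥ 2; the numerator fixes a_0 = 1, a_1 = 4.
Iterating: 1, 4, 13, 40, 121, 364, 1093, 3280, 9841, 29524, 88573, 265720, so a_11 = 265720.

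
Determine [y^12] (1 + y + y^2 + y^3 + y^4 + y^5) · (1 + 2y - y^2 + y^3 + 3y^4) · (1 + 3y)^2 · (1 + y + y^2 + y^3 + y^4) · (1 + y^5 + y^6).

814

(1 + y + y^2 + y^3 + y^4 + y^5) has coefficients 1,1,1,1,1,1 for degrees 0…5.
(1 + 2y - y^2 + y^3 + 3y^4) has coefficients 1,2,-1,1,3,0,0,0,0,0,0,0,0 for degrees 0…12.
Multiplying by (1 + 3y)^2 gives running coefficients 1,8,20,13,0,27,27,0,0,0,0,0,0 for degrees 0…12.
Multiplying by (1 + y + y^2 + y^3 + y^4) gives running coefficients 1,9,29,42,42,68,87,67,54,54,27,0,0 for degrees 0…12.
Finally multiplying by (1 + y^5 + y^6), the product of all factors after the first has coefficients 1,9,29,42,42,69,97,105,125,138,137,155,154 for degrees 0…12.
[y^12] = 1·154 + 1·155 + 1·137 + 1·138 + 1·125 + 1·105 = 814.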